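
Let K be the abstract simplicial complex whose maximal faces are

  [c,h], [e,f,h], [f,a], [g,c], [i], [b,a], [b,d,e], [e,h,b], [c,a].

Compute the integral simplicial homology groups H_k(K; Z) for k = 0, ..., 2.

H_0 = Z^2,  H_1 = Z^2,  H_2 = 0.

Order the vertices as a < b < c < d < e < f < g < h < i. Listing each simplex with vertices in this order, K has dimension 2 with simplices:

  0-simplices (9): a, b, c, d, e, f, g, h, i
  1-simplices (12): ab, ac, af, bd, be, bh, cg, ch, de, ef, eh, fh
  2-simplices (3): bde, beh, efh

so the chain groups are C_0 ≅ Z^9, C_1 ≅ Z^12, C_2 ≅ Z^3.

The boundary map ∂_1: C_1 → C_0 maps an edge to its endpoints' difference, ∂[p,q] = q − p.
The 9×12 boundary matrix has rank 7 and Smith normal form diag(1,1,1,1,1,1,1).

Boundary ∂_2: C_2 → C_1 sends each 2-simplex [p,q,r] to [q,r] − [p,r] + [p,q]. For instance
  ∂beh = eh − bh + be,
  ∂efh = fh − eh + ef.
The resulting 12×3 matrix has rank 3, and its Smith normal form has invariant factors (1,1,1).

From H_k ≅ ker(∂_k) / im(∂_{k+1}) we obtain:

  H_0: rank C_0 − rank ∂_1 = 9 − 7 = 2, and the invariant factors of ∂_1 are all 1, so H_0 = Z^2.
  H_1: rank ker ∂_1 − rank ∂_2 = (12 − 7) − 3 = 2, and the invariant factors of ∂_2 are all 1, so H_1 = Z^2.
  H_2: rank ker ∂_2 − rank ∂_3 = (3 − 3) − 0 = 0, and there is no ∂_3, so H_2 = 0.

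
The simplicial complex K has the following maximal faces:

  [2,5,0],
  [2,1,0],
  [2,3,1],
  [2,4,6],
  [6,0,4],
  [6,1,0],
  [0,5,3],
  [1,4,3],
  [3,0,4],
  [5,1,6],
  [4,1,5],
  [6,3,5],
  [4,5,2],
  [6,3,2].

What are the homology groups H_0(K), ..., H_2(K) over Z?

Take the total order 0 < 1 < 2 < 3 < 4 < 5 < 6 on the vertex set. Then K (dimension 2) consists of the simplices:

  0-simplices (7): [0], [1], [2], [3], [4], [5], [6]
  1-simplices (21): [0,1], [0,2], [0,3], [0,4], [0,5], [0,6], [1,2], [1,3], [1,4], [1,5], [1,6], [2,3], [2,4], [2,5], [2,6], [3,4], [3,5], [3,6], [4,5], [4,6], [5,6]
  2-simplices (14): [0,1,2], [0,1,6], [0,2,5], [0,3,4], [0,3,5], [0,4,6], [1,2,3], [1,3,4], [1,4,5], [1,5,6], [2,3,6], [2,4,5], [2,4,6], [3,5,6]

so the chain groups are C_0 ≅ Z^7, C_1 ≅ Z^21, C_2 ≅ Z^14.

Boundary ∂_1: C_1 → C_0 maps an edge to its endpoints' difference, ∂[p,q] = q − p.
As a 7×21 matrix over Z this has rank 6, with invariant factors (1,1,1,1,1,1).

Boundary ∂_2: C_2 → C_1 maps a triangle to the signed sum of its edges. For instance
  ∂[3,5,6] = [5,6] − [3,6] + [3,5],
  ∂[1,2,3] = [2,3] − [1,3] + [1,2].
As a 21×14 matrix over Z this has rank 13, with invariant factors (1,1,1,1,1,1,1,1,1,1,1,1,1).

Reading off H_k = ker ∂_k / im ∂_{k+1}:

  H_0: rank C_0 − rank ∂_1 = 7 − 6 = 1, and the invariant factors of ∂_1 are all 1, so H_0 ≅ Z.
  H_1: rank ker ∂_1 − rank ∂_2 = (21 − 6) − 13 = 2, and the invariant factors of ∂_2 are all 1, so H_1 ≅ Z^2.
  H_2: rank ker ∂_2 − rank ∂_3 = (14 − 13) − 0 = 1, and there is no ∂_3, so H_2 ≅ Z.

(K is a triangulation of the torus T^2.)

H_0 ≅ Z,  H_1 ≅ Z^2,  H_2 ≅ Z.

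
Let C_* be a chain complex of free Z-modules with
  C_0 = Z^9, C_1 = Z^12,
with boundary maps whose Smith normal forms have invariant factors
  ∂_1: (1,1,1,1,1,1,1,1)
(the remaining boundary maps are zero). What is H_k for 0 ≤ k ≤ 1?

H_0: b_0 = 9 − 0 − 8 = 1; torsion from ∂_1 factors > 1: none. So H_0 = Z.
H_1: b_1 = 12 − 8 − 0 = 4; torsion from ∂_2 factors > 1: none. So H_1 = Z^4.

H_0 = Z,  H_1 = Z^4.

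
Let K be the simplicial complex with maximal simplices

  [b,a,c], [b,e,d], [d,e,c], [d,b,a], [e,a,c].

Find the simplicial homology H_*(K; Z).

H_0 ≅ Z,  H_1 ≅ Z,  H_2 = 0.

Take the total order a < b < c < d < e on the vertex set. Then K (dimension 2) consists of the simplices:

  0-simplices (5): a, b, c, d, e
  1-simplices (10): ab, ac, ad, ae, bc, bd, be, cd, ce, de
  2-simplices (5): abc, abd, ace, bde, cde

giving chain groups C_0 ≅ Z^5, C_1 ≅ Z^10, C_2 ≅ Z^5.

The boundary map ∂_1: C_1 → C_0 sends each edge [p,q] (with p < q) to q − p.
The 5×10 boundary matrix has rank 4 and Smith normal form diag(1,1,1,1).

The boundary map ∂_2: C_2 → C_1 maps a triangle to the signed sum of its edges. For instance
  ∂abd = bd − ad + ab,
  ∂ace = ce − ae + ac.
The resulting 10×5 matrix has rank 5, and its Smith normal form has invariant factors (1,1,1,1,1).

Reading off H_k = ker ∂_k / im ∂_{k+1}:

  H_0: rank C_0 − rank ∂_1 = 5 − 4 = 1, and the invariant factors of ∂_1 are all 1, so H_0 ≅ Z.
  H_1: rank ker ∂_1 − rank ∂_2 = (10 − 4) − 5 = 1, and the invariant factors of ∂_2 are all 1, so H_1 ≅ Z.
  H_2: rank ker ∂_2 − rank ∂_3 = (5 − 5) − 0 = 0, and there is no ∂_3, so H_2 ≅ 0.

As a check, the Euler characteristic is 5 − 10 + 5 = 0, which agrees with 1 − 1 + 0 = 0.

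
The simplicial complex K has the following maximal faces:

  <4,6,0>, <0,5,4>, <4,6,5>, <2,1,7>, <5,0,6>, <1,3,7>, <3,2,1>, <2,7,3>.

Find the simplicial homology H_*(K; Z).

H_0 ≅ Z^2,  H_1 = 0,  H_2 ≅ Z^2.

Order the vertices as 0 < 1 < 2 < 3 < 4 < 5 < 6 < 7. Listing each simplex with vertices in this order, K has dimension 2 with simplices:

  0-simplices (8): [0], [1], [2], [3], [4], [5], [6], [7]
  1-simplices (12): [0,4], [0,5], [0,6], [1,2], [1,3], [1,7], [2,3], [2,7], [3,7], [4,5], [4,6], [5,6]
  2-simplices (8): [0,4,5], [0,4,6], [0,5,6], [1,2,3], [1,2,7], [1,3,7], [2,3,7], [4,5,6]

so the chain groups are C_0 ≅ Z^8, C_1 ≅ Z^12, C_2 ≅ Z^8.

The boundary map ∂_1: C_1 → C_0 maps an edge to its endpoints' difference, ∂[p,q] = q − p.
The 8×12 boundary matrix has rank 6 and Smith normal form diag(1,1,1,1,1,1).

The boundary map ∂_2: C_2 → C_1 maps a triangle to the signed sum of its edges. For instance
  ∂[1,3,7] = [3,7] − [1,7] + [1,3],
  ∂[2,3,7] = [3,7] − [2,7] + [2,3].
The 12×8 boundary matrix has rank 6 and Smith normal form diag(1,1,1,1,1,1).

Now H_k = ker ∂_k / im ∂_{k+1}, so:

  H_0: rank C_0 − rank ∂_1 = 8 − 6 = 2, and the invariant factors of ∂_1 are all 1, so H_0 = Z^2.
  H_1: rank ker ∂_1 − rank ∂_2 = (12 − 6) − 6 = 0, and the invariant factors of ∂_2 are all 1, so H_1 = 0.
  H_2: rank ker ∂_2 − rank ∂_3 = (8 − 6) − 0 = 2, and there is no ∂_3, so H_2 = Z^2.

As a check, the Euler characteristic is 8 − 12 + 8 = 4, which agrees with 2 − 0 + 2 = 4.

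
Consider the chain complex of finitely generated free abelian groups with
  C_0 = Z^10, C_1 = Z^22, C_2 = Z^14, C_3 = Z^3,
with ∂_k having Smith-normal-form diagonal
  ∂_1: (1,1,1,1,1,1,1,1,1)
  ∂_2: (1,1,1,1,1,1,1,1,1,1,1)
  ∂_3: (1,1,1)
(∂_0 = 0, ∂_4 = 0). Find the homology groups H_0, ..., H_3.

H_0: b_0 = 10 − 0 − 9 = 1; torsion from ∂_1 factors > 1: none. So H_0 = Z.
H_1: b_1 = 22 − 9 − 11 = 2; torsion from ∂_2 factors > 1: none. So H_1 = Z^2.
H_2: b_2 = 14 − 11 − 3 = 0; torsion from ∂_3 factors > 1: none. So H_2 = 0.
H_3: b_3 = 3 − 3 − 0 = 0; torsion from ∂_4 factors > 1: none. So H_3 = 0.

H_0 = Z,  H_1 = Z^2,  H_2 = 0,  H_3 = 0.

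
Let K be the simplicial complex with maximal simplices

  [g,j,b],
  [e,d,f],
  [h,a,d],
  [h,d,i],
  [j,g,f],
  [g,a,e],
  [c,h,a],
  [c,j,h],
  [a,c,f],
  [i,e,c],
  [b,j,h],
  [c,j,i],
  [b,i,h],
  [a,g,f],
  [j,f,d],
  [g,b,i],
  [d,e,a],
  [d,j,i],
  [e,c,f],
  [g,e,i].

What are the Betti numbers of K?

We work with the vertex ordering a < b < c < d < e < f < g < h < i < j. The simplices of K, each written with vertices in increasing order, are:

  0-simplices (10): a, b, c, d, e, f, g, h, i, j
  1-simplices (30): ac, ad, ae, af, ag, ah, bg, bh, bi, bj, ce, cf, ch, ci, cj, de, df, dh, di, dj, ef, eg, ei, fg, fj, gi, gj, hi, hj, ij
  2-simplices (20): acf, ach, ade, adh, aeg, afg, bgi, bgj, bhi, bhj, cef, cei, chj, cij, def, dfj, dhi, dij, egi, fgj

so the chain groups are C_0 ≅ Z^10, C_1 ≅ Z^30, C_2 ≅ Z^20.

∂_1: C_1 → C_0 maps an edge to its endpoints' difference, ∂[p,q] = q − p. For instance
  ∂ae = e − a.
The 10×30 boundary matrix has rank 9 and Smith normal form diag(1,1,1,1,1,1,1,1,1).

The boundary map ∂_2: C_2 → C_1 acts by ∂[p,q,r] = [q,r] − [p,r] + [p,q]. For instance
  ∂dij = ij − dj + di,
  ∂egi = gi − ei + eg.
The resulting 30×20 matrix has rank 20, and its Smith normal form has invariant factors (1,1,1,1,1,1,1,1,1,1,1,1,1,1,1,1,1,1,1,2).

Computing H_k = (kernel of ∂_k) / (image of ∂_{k+1}):

  H_0: rank C_0 − rank ∂_1 = 10 − 9 = 1, and the invariant factors of ∂_1 are all 1, so H_0 = Z.
  H_1: rank ker ∂_1 − rank ∂_2 = (30 − 9) − 20 = 1, and ∂_2 has invariant factor 2 > 1, so H_1 = Z ⊕ Z/2.
  H_2: rank ker ∂_2 − rank ∂_3 = (20 − 20) − 0 = 0, and there is no ∂_3, so H_2 = 0.

Hence the Betti numbers are b_0 = 1, b_1 = 1, b_2 = 0.

b_0 = 1, b_1 = 1, b_2 = 0.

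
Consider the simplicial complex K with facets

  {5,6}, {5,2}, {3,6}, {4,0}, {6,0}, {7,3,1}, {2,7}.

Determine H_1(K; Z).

Order the vertices as 0 < 1 < 2 < 3 < 4 < 5 < 6 < 7. Listing each simplex with vertices in this order, K has dimension 2 with simplices:

  0-simplices (8): [0], [1], [2], [3], [4], [5], [6], [7]
  1-simplices (9): [0,4], [0,6], [1,3], [1,7], [2,5], [2,7], [3,6], [3,7], [5,6]
  2-simplices (1): [1,3,7]

Hence C_0 ≅ Z^8, C_1 ≅ Z^9, C_2 ≅ Z^1.

The boundary map ∂_1: C_1 → C_0 sends each edge [p,q] (with p < q) to q − p.
The resulting 8×9 matrix has rank 7, and its Smith normal form has invariant factors (1,1,1,1,1,1,1).

The boundary map ∂_2: C_2 → C_1 acts by ∂[p,q,r] = [q,r] − [p,r] + [p,q]. For instance
  ∂[1,3,7] = [3,7] − [1,7] + [1,3].
As a 9×1 matrix over Z this has rank 1, with invariant factors (1).

Computing H_k = (kernel of ∂_k) / (image of ∂_{k+1}):

  H_1: rank ker ∂_1 − rank ∂_2 = (9 − 7) − 1 = 1, and the invariant factors of ∂_2 are all 1, so H_1 = Z.

H_1 = Z.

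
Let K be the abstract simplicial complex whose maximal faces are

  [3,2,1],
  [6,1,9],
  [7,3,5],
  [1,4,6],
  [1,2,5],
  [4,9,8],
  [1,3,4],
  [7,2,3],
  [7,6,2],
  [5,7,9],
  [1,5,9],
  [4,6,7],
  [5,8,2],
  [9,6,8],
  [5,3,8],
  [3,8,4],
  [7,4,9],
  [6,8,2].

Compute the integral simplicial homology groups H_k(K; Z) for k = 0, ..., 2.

H_0 ≅ Z,  H_1 ≅ Z ⊕ Z/2Z,  H_2 = 0.

K has 9 vertices, 27 edges, 18 triangles.
rank ∂_0 = 0, rank ∂_1 = 8 ⇒ b_0 = 9 − 0 − 8 = 1; all invariant factors of ∂_1 are 1 so no torsion. So H_0 ≅ Z.
rank ∂_1 = 8, rank ∂_2 = 18 ⇒ b_1 = 27 − 8 − 18 = 1; ∂_2 has invariant factor(s) [2] giving torsion. So H_1 ≅ Z ⊕ Z/2Z.
rank ∂_2 = 18, rank ∂_3 = 0 ⇒ b_2 = 18 − 18 − 0 = 0. So H_2 ≅ 0.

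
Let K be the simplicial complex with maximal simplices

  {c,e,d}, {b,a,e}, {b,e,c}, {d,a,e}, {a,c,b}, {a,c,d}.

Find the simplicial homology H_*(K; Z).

H_0 = Z,  H_1 = 0,  H_2 = Z.

Fix the vertex order a < b < c < d < e and write every simplex with vertices in increasing order. Then dim K = 2 and the simplices of K are:

  0-simplices (5): a, b, c, d, e
  1-simplices (9): ab, ac, ad, ae, bc, be, cd, ce, de
  2-simplices (6): abc, abe, acd, ade, bce, cde

so the chain groups are C_0 ≅ Z^5, C_1 ≅ Z^9, C_2 ≅ Z^6.

∂_1: C_1 → C_0 is given by ∂[p,q] = [q] − [p].
This gives a 5×9 integer matrix of rank 4; reducing to Smith normal form yields diagonal entries (1,1,1,1).

The boundary map ∂_2: C_2 → C_1 sends each 2-simplex [p,q,r] to [q,r] − [p,r] + [p,q]. For instance
  ∂ade = de − ae + ad,
  ∂acd = cd − ad + ac.
This gives a 9×6 integer matrix of rank 5; reducing to Smith normal form yields diagonal entries (1,1,1,1,1).

Reading off H_k = ker ∂_k / im ∂_{k+1}:

  H_0: rank C_0 − rank ∂_1 = 5 − 4 = 1, and the invariant factors of ∂_1 are all 1, so H_0 ≅ Z.
  H_1: rank ker ∂_1 − rank ∂_2 = (9 − 4) − 5 = 0, and the invariant factors of ∂_2 are all 1, so H_1 ≅ 0.
  H_2: rank ker ∂_2 − rank ∂_3 = (6 − 5) − 0 = 1, and there is no ∂_3, so H_2 ≅ Z.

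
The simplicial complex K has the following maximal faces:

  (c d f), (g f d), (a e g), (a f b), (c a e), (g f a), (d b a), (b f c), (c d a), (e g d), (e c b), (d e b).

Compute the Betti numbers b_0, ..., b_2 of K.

Order the vertices as a < b < c < d < e < f < g. Listing each simplex with vertices in this order, K has dimension 2 with simplices:

  0-simplices (7): a, b, c, d, e, f, g
  1-simplices (18): ab, ac, ad, ae, af, ag, bc, bd, be, bf, cd, ce, cf, de, df, dg, eg, fg
  2-simplices (12): abd, abf, acd, ace, aeg, afg, bce, bcf, bde, cdf, deg, dfg

Hence C_0 ≅ Z^7, C_1 ≅ Z^18, C_2 ≅ Z^12.

The boundary map ∂_1: C_1 → C_0 is given by ∂[p,q] = [q] − [p]. For instance
  ∂de = e − d.
The resulting 7×18 matrix has rank 6, and its Smith normal form has invariant factors (1,1,1,1,1,1).

Boundary ∂_2: C_2 → C_1 sends each 2-simplex [p,q,r] to [q,r] − [p,r] + [p,q]. For instance
  ∂bce = ce − be + bc,
  ∂abf = bf − af + ab.
As a 18×12 matrix over Z this has rank 12, with invariant factors (1,1,1,1,1,1,1,1,1,1,1,2).

Reading off H_k = ker ∂_k / im ∂_{k+1}:

  H_0: rank C_0 − rank ∂_1 = 7 − 6 = 1, and the invariant factors of ∂_1 are all 1, so H_0 ≅ Z.
  H_1: rank ker ∂_1 − rank ∂_2 = (18 − 6) − 12 = 0, and ∂_2 has invariant factor 2 > 1, so H_1 ≅ Z/2Z.
  H_2: rank ker ∂_2 − rank ∂_3 = (12 − 12) − 0 = 0, and there is no ∂_3, so H_2 ≅ 0.

Hence the Betti numbers are b_0 = 1, b_1 = 0, b_2 = 0.

b_0 = 1, b_1 = 0, b_2 = 0.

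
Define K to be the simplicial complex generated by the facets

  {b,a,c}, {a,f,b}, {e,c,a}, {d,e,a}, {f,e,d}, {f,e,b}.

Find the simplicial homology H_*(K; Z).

H_0 = Z,  H_1 = Z,  H_2 = 0.

Order the vertices as a < b < c < d < e < f. Listing each simplex with vertices in this order, K has dimension 2 with simplices:

  0-simplices (6): a, b, c, d, e, f
  1-simplices (12): ab, ac, ad, ae, af, bc, be, bf, ce, de, df, ef
  2-simplices (6): abc, abf, ace, ade, bef, def

giving chain groups C_0 ≅ Z^6, C_1 ≅ Z^12, C_2 ≅ Z^6.

∂_1: C_1 → C_0 maps an edge to its endpoints' difference, ∂[p,q] = q − p. For instance
  ∂ef = f − e.
As a 6×12 matrix over Z this has rank 5, with invariant factors (1,1,1,1,1).

Boundary ∂_2: C_2 → C_1 maps a triangle to the signed sum of its edges. For instance
  ∂abc = bc − ac + ab,
  ∂def = ef − df + de.
The 12×6 boundary matrix has rank 6 and Smith normal form diag(1,1,1,1,1,1).

From H_k ≅ ker(∂_k) / im(∂_{k+1}) we obtain:

  H_0: rank C_0 − rank ∂_1 = 6 − 5 = 1, and the invariant factors of ∂_1 are all 1, so H_0 = Z.
  H_1: rank ker ∂_1 − rank ∂_2 = (12 − 5) − 6 = 1, and the invariant factors of ∂_2 are all 1, so H_1 = Z.
  H_2: rank ker ∂_2 − rank ∂_3 = (6 − 6) − 0 = 0, and there is no ∂_3, so H_2 = 0.

(K is a triangulation of the cylinder S^1 x I.)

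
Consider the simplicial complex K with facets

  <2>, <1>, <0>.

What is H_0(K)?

H_0 ≅ Z^3.

Fix the vertex order 0 < 1 < 2 and write every simplex with vertices in increasing order. Then dim K = 0 and the simplices of K are:

  0-simplices (3): [0], [1], [2]

so the chain groups are C_0 ≅ Z^3.

Now H_k = ker ∂_k / im ∂_{k+1}, so:

  H_0: rank C_0 − rank ∂_1 = 3 − 0 = 3, and there is no ∂_1, so H_0 ≅ Z^3.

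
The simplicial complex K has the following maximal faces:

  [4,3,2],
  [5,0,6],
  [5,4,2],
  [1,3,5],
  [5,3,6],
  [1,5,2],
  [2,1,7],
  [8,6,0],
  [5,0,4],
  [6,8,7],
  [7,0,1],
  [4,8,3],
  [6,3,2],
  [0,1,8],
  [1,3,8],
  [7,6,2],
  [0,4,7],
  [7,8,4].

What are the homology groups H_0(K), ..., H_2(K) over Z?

Fix the vertex order 0 < 1 < 2 < 3 < 4 < 5 < 6 < 7 < 8 and write every simplex with vertices in increasing order. Then dim K = 2 and the simplices of K are:

  0-simplices (9): [0], [1], [2], [3], [4], [5], [6], [7], [8]
  1-simplices (27): (27 of them)
  2-simplices (18): [0,1,7], [0,1,8], [0,4,5], [0,4,7], [0,5,6], [0,6,8], [1,2,5], [1,2,7], [1,3,5], [1,3,8], [2,3,4], [2,3,6], [2,4,5], [2,6,7], [3,4,8], [3,5,6], [4,7,8], [6,7,8]

Hence C_0 ≅ Z^9, C_1 ≅ Z^27, C_2 ≅ Z^18.

Boundary ∂_1: C_1 → C_0 is given by ∂[p,q] = [q] − [p].
The 9×27 boundary matrix has rank 8 and Smith normal form diag(1,1,1,1,1,1,1,1).

Boundary ∂_2: C_2 → C_1 maps a triangle to the signed sum of its edges. For instance
  ∂[1,3,8] = [3,8] − [1,8] + [1,3],
  ∂[0,4,5] = [4,5] − [0,5] + [0,4].
As a 27×18 matrix over Z this has rank 18, with invariant factors (1,1,1,1,1,1,1,1,1,1,1,1,1,1,1,1,1,2).

Reading off H_k = ker ∂_k / im ∂_{k+1}:

  H_0: rank C_0 − rank ∂_1 = 9 − 8 = 1, and the invariant factors of ∂_1 are all 1, so H_0 = Z.
  H_1: rank ker ∂_1 − rank ∂_2 = (27 − 8) − 18 = 1, and ∂_2 has invariant factor 2 > 1, so H_1 = Z × Z/2.
  H_2: rank ker ∂_2 − rank ∂_3 = (18 − 18) − 0 = 0, and there is no ∂_3, so H_2 = 0.

H_0 ≅ Z,  H_1 ≅ Z × Z/2,  H_2 = 0.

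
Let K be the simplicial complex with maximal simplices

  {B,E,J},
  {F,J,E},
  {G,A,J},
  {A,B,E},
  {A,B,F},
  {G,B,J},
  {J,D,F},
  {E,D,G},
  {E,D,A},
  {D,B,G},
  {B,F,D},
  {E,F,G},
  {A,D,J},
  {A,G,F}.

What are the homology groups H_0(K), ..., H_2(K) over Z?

H_0 = Z,  H_1 = Z^2,  H_2 = Z.

Take the total order A < B < D < E < F < G < J on the vertex set. Then K (dimension 2) consists of the simplices:

  0-simplices (7): A, B, D, E, F, G, J
  1-simplices (21): AB, AD, AE, AF, AG, AJ, BD, BE, BF, BG, BJ, DE, DF, DG, DJ, EF, EG, EJ, FG, FJ, GJ
  2-simplices (14): ABE, ABF, ADE, ADJ, AFG, AGJ, BDF, BDG, BEJ, BGJ, DEG, DFJ, EFG, EFJ

giving chain groups C_0 ≅ Z^7, C_1 ≅ Z^21, C_2 ≅ Z^14.

Boundary ∂_1: C_1 → C_0 is given by ∂[p,q] = [q] − [p]. For instance
  ∂DJ = J − D.
As a 7×21 matrix over Z this has rank 6, with invariant factors (1,1,1,1,1,1).

The boundary map ∂_2: C_2 → C_1 maps a triangle to the signed sum of its edges. For instance
  ∂BGJ = GJ − BJ + BG,
  ∂AGJ = GJ − AJ + AG.
The resulting 21×14 matrix has rank 13, and its Smith normal form has invariant factors (1,1,1,1,1,1,1,1,1,1,1,1,1).

Reading off H_k = ker ∂_k / im ∂_{k+1}:

  H_0: rank C_0 − rank ∂_1 = 7 − 6 = 1, and the invariant factors of ∂_1 are all 1, so H_0 ≅ Z.
  H_1: rank ker ∂_1 − rank ∂_2 = (21 − 6) − 13 = 2, and the invariant factors of ∂_2 are all 1, so H_1 ≅ Z^2.
  H_2: rank ker ∂_2 − rank ∂_3 = (14 − 13) − 0 = 1, and there is no ∂_3, so H_2 ≅ Z.

As a check, the Euler characteristic is 7 − 21 + 14 = 0, which agrees with 1 − 2 + 1 = 0.
(K is a triangulation of the torus T^2.)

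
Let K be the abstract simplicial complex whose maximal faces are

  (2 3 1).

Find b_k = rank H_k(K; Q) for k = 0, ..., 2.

b_0 = 1, b_1 = 0, b_2 = 0.

We work with the vertex ordering 1 < 2 < 3. The simplices of K, each written with vertices in increasing order, are:

  0-simplices (3): [1], [2], [3]
  1-simplices (3): [1,2], [1,3], [2,3]
  2-simplices (1): [1,2,3]

Hence C_0 ≅ Z^3, C_1 ≅ Z^3, C_2 ≅ Z^1.

The boundary map ∂_1: C_1 → C_0 is given by ∂[p,q] = [q] − [p].
This gives a 3×3 integer matrix of rank 2; reducing to Smith normal form yields diagonal entries (1,1).

The boundary map ∂_2: C_2 → C_1 sends each 2-simplex [p,q,r] to [q,r] − [p,r] + [p,q]. For instance
  ∂[1,2,3] = [2,3] − [1,3] + [1,2].
This gives a 3×1 integer matrix of rank 1; reducing to Smith normal form yields diagonal entries (1).

Reading off H_k = ker ∂_k / im ∂_{k+1}:

  H_0: rank C_0 − rank ∂_1 = 3 − 2 = 1, and the invariant factors of ∂_1 are all 1, so H_0 ≅ Z.
  H_1: rank ker ∂_1 − rank ∂_2 = (3 − 2) − 1 = 0, and the invariant factors of ∂_2 are all 1, so H_1 ≅ 0.
  H_2: rank ker ∂_2 − rank ∂_3 = (1 − 1) − 0 = 0, and there is no ∂_3, so H_2 ≅ 0.

(K is a triangulation of the 2-simplex.)

Hence the Betti numbers are b_0 = 1, b_1 = 0, b_2 = 0.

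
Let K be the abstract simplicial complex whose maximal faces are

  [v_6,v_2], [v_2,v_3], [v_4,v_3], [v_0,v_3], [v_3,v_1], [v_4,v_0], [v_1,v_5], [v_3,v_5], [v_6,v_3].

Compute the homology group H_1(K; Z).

H_1 = Z^3.

We work with the vertex ordering v_0 < v_1 < v_2 < v_3 < v_4 < v_5 < v_6. The simplices of K, each written with vertices in increasing order, are:

  0-simplices (7): [v_0], [v_1], [v_2], [v_3], [v_4], [v_5], [v_6]
  1-simplices (9): [v_0,v_3], [v_0,v_4], [v_1,v_3], [v_1,v_5], [v_2,v_3], [v_2,v_6], [v_3,v_4], [v_3,v_5], [v_3,v_6]

so the chain groups are C_0 ≅ Z^7, C_1 ≅ Z^9.

Boundary ∂_1: C_1 → C_0 sends each edge [p,q] (with p < q) to q − p. For instance
  ∂[v_3,v_6] = [v_6] − [v_3].
As a 7×9 matrix over Z this has rank 6, with invariant factors (1,1,1,1,1,1).

Reading off H_k = ker ∂_k / im ∂_{k+1}:

  H_1: rank ker ∂_1 − rank ∂_2 = (9 − 6) − 0 = 3, and there is no ∂_2, so H_1 = Z^3.

(K is a triangulation of a wedge of 3 circles.)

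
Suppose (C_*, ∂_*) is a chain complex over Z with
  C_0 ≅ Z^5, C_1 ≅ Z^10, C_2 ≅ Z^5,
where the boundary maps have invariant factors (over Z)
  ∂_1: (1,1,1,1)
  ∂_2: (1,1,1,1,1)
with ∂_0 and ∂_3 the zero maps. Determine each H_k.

H_0 ≅ Z,  H_1 ≅ Z,  H_2 = 0.

H_0: b_0 = 5 − 0 − 4 = 1; torsion from ∂_1 factors > 1: none. So H_0 ≅ Z.
H_1: b_1 = 10 − 4 − 5 = 1; torsion from ∂_2 factors > 1: none. So H_1 ≅ Z.
H_2: b_2 = 5 − 5 − 0 = 0; torsion from ∂_3 factors > 1: none. So H_2 ≅ 0.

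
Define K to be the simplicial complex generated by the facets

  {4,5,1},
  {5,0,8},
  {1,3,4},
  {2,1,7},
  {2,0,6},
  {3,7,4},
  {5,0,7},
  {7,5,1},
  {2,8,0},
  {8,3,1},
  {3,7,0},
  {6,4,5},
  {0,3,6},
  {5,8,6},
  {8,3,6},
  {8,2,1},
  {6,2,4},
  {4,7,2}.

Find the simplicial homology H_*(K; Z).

H_0 ≅ Z,  H_1 ≅ Z ⊕ Z/2,  H_2 = 0.

K has 9 vertices, 27 edges, 18 triangles.
rank ∂_0 = 0, rank ∂_1 = 8 ⇒ b_0 = 9 − 0 − 8 = 1; all invariant factors of ∂_1 are 1 so no torsion. So H_0 = Z.
rank ∂_1 = 8, rank ∂_2 = 18 ⇒ b_1 = 27 − 8 − 18 = 1; ∂_2 has invariant factor(s) [2] giving torsion. So H_1 = Z ⊕ Z/2.
rank ∂_2 = 18, rank ∂_3 = 0 ⇒ b_2 = 18 − 18 − 0 = 0. So H_2 = 0.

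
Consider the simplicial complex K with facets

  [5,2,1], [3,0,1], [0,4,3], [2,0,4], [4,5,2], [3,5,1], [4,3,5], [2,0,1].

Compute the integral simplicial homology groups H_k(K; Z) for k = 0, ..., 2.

H_0 ≅ Z,  H_1 = 0,  H_2 ≅ Z.

Order the vertices as 0 < 1 < 2 < 3 < 4 < 5. Listing each simplex with vertices in this order, K has dimension 2 with simplices:

  0-simplices (6): [0], [1], [2], [3], [4], [5]
  1-simplices (12): [0,1], [0,2], [0,3], [0,4], [1,2], [1,3], [1,5], [2,4], [2,5], [3,4], [3,5], [4,5]
  2-simplices (8): [0,1,2], [0,1,3], [0,2,4], [0,3,4], [1,2,5], [1,3,5], [2,4,5], [3,4,5]

so the chain groups are C_0 ≅ Z^6, C_1 ≅ Z^12, C_2 ≅ Z^8.

The boundary map ∂_1: C_1 → C_0 sends each edge [p,q] (with p < q) to q − p. For instance
  ∂[0,4] = [4] − [0].
This gives a 6×12 integer matrix of rank 5; reducing to Smith normal form yields diagonal entries (1,1,1,1,1).

The boundary map ∂_2: C_2 → C_1 acts by ∂[p,q,r] = [q,r] − [p,r] + [p,q]. For instance
  ∂[2,4,5] = [4,5] − [2,5] + [2,4],
  ∂[3,4,5] = [4,5] − [3,5] + [3,4].
As a 12×8 matrix over Z this has rank 7, with invariant factors (1,1,1,1,1,1,1).

From H_k ≅ ker(∂_k) / im(∂_{k+1}) we obtain:

  H_0: rank C_0 − rank ∂_1 = 6 − 5 = 1, and the invariant factors of ∂_1 are all 1, so H_0 ≅ Z.
  H_1: rank ker ∂_1 − rank ∂_2 = (12 − 5) − 7 = 0, and the invariant factors of ∂_2 are all 1, so H_1 ≅ 0.
  H_2: rank ker ∂_2 − rank ∂_3 = (8 − 7) − 0 = 1, and there is no ∂_3, so H_2 ≅ Z.

As a check, the Euler characteristic is 6 − 12 + 8 = 2, which agrees with 1 − 0 + 1 = 2.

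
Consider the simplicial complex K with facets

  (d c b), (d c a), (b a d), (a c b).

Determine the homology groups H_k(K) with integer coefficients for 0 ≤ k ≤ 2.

H_0 ≅ Z,  H_1 = 0,  H_2 ≅ Z.

Fix the vertex order a < b < c < d and write every simplex with vertices in increasing order. Then dim K = 2 and the simplices of K are:

  0-simplices (4): a, b, c, d
  1-simplices (6): ab, ac, ad, bc, bd, cd
  2-simplices (4): abc, abd, acd, bcd

giving chain groups C_0 ≅ Z^4, C_1 ≅ Z^6, C_2 ≅ Z^4.

The boundary map ∂_1: C_1 → C_0 sends each edge [p,q] (with p < q) to q − p.
This gives a 4×6 integer matrix of rank 3; reducing to Smith normal form yields diagonal entries (1,1,1).

∂_2: C_2 → C_1 acts by ∂[p,q,r] = [q,r] − [p,r] + [p,q]. For instance
  ∂abc = bc − ac + ab,
  ∂bcd = cd − bd + bc.
The 6×4 boundary matrix has rank 3 and Smith normal form diag(1,1,1).

From H_k ≅ ker(∂_k) / im(∂_{k+1}) we obtain:

  H_0: rank C_0 − rank ∂_1 = 4 − 3 = 1, and the invariant factors of ∂_1 are all 1, so H_0 ≅ Z.
  H_1: rank ker ∂_1 − rank ∂_2 = (6 − 3) − 3 = 0, and the invariant factors of ∂_2 are all 1, so H_1 ≅ 0.
  H_2: rank ker ∂_2 − rank ∂_3 = (4 − 3) − 0 = 1, and there is no ∂_3, so H_2 ≅ Z.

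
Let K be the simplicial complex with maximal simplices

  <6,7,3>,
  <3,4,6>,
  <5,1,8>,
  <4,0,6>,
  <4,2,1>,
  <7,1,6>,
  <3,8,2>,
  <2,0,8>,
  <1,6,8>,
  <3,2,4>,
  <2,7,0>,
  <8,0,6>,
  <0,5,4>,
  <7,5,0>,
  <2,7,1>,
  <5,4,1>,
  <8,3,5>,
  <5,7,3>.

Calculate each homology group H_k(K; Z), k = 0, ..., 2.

H_0 ≅ Z,  H_1 ≅ Z^2,  H_2 ≅ Z.

Order the vertices as 0 < 1 < 2 < 3 < 4 < 5 < 6 < 7 < 8. Listing each simplex with vertices in this order, K has dimension 2 with simplices:

  0-simplices (9): [0], [1], [2], [3], [4], [5], [6], [7], [8]
  1-simplices (27): (27 of them)
  2-simplices (18): [0,2,7], [0,2,8], [0,4,5], [0,4,6], [0,5,7], [0,6,8], [1,2,4], [1,2,7], [1,4,5], [1,5,8], [1,6,7], [1,6,8], [2,3,4], [2,3,8], [3,4,6], [3,5,7], [3,5,8], [3,6,7]

giving chain groups C_0 ≅ Z^9, C_1 ≅ Z^27, C_2 ≅ Z^18.

The boundary map ∂_1: C_1 → C_0 sends each edge [p,q] (with p < q) to q − p. For instance
  ∂[3,6] = [6] − [3].
The resulting 9×27 matrix has rank 8, and its Smith normal form has invariant factors (1,1,1,1,1,1,1,1).

The boundary map ∂_2: C_2 → C_1 maps a triangle to the signed sum of its edges. For instance
  ∂[3,6,7] = [6,7] − [3,7] + [3,6],
  ∂[1,6,8] = [6,8] − [1,8] + [1,6].
This gives a 27×18 integer matrix of rank 17; reducing to Smith normal form yields diagonal entries (1,1,1,1,1,1,1,1,1,1,1,1,1,1,1,1,1).

From H_k ≅ ker(∂_k) / im(∂_{k+1}) we obtain:

  H_0: rank C_0 − rank ∂_1 = 9 − 8 = 1, and the invariant factors of ∂_1 are all 1, so H_0 = Z.
  H_1: rank ker ∂_1 − rank ∂_2 = (27 − 8) − 17 = 2, and the invariant factors of ∂_2 are all 1, so H_1 = Z^2.
  H_2: rank ker ∂_2 − rank ∂_3 = (18 − 17) − 0 = 1, and there is no ∂_3, so H_2 = Z.

(K is a triangulation of the torus T^2.)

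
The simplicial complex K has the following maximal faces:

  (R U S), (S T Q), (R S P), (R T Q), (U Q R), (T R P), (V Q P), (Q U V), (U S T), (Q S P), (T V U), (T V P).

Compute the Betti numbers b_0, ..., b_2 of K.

b_0 = 1, b_1 = 0, b_2 = 0.

Take the total order P < Q < R < S < T < U < V on the vertex set. Then K (dimension 2) consists of the simplices:

  0-simplices (7): P, Q, R, S, T, U, V
  1-simplices (18): PQ, PR, PS, PT, PV, QR, QS, QT, QU, QV, RS, RT, RU, ST, SU, TU, TV, UV
  2-simplices (12): PQS, PQV, PRS, PRT, PTV, QRT, QRU, QST, QUV, RSU, STU, TUV

so the chain groups are C_0 ≅ Z^7, C_1 ≅ Z^18, C_2 ≅ Z^12.

The boundary map ∂_1: C_1 → C_0 sends each edge [p,q] (with p < q) to q − p. For instance
  ∂QT = T − Q.
As a 7×18 matrix over Z this has rank 6, with invariant factors (1,1,1,1,1,1).

∂_2: C_2 → C_1 acts by ∂[p,q,r] = [q,r] − [p,r] + [p,q]. For instance
  ∂RSU = SU − RU + RS,
  ∂PQS = QS − PS + PQ.
This gives a 18×12 integer matrix of rank 12; reducing to Smith normal form yields diagonal entries (1,1,1,1,1,1,1,1,1,1,1,2).

Reading off H_k = ker ∂_k / im ∂_{k+1}:

  H_0: rank C_0 − rank ∂_1 = 7 − 6 = 1, and the invariant factors of ∂_1 are all 1, so H_0 = Z.
  H_1: rank ker ∂_1 − rank ∂_2 = (18 − 6) − 12 = 0, and ∂_2 has invariant factor 2 > 1, so H_1 = Z/2.
  H_2: rank ker ∂_2 − rank ∂_3 = (12 − 12) − 0 = 0, and there is no ∂_3, so H_2 = 0.

(K is a triangulation of the real projective plane RP^2.)

Hence the Betti numbers are b_0 = 1, b_1 = 0, b_2 = 0.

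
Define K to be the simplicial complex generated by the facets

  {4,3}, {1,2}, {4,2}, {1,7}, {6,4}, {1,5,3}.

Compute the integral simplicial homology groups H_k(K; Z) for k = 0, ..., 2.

H_0 ≅ Z,  H_1 ≅ Z,  H_2 = 0.

We work with the vertex ordering 1 < 2 < 3 < 4 < 5 < 6 < 7. The simplices of K, each written with vertices in increasing order, are:

  0-simplices (7): [1], [2], [3], [4], [5], [6], [7]
  1-simplices (8): [1,2], [1,3], [1,5], [1,7], [2,4], [3,4], [3,5], [4,6]
  2-simplices (1): [1,3,5]

giving chain groups C_0 ≅ Z^7, C_1 ≅ Z^8, C_2 ≅ Z^1.

∂_1: C_1 → C_0 is given by ∂[p,q] = [q] − [p]. For instance
  ∂[1,7] = [7] − [1].
The 7×8 boundary matrix has rank 6 and Smith normal form diag(1,1,1,1,1,1).

The boundary map ∂_2: C_2 → C_1 acts by ∂[p,q,r] = [q,r] − [p,r] + [p,q]. For instance
  ∂[1,3,5] = [3,5] − [1,5] + [1,3].
As a 8×1 matrix over Z this has rank 1, with invariant factors (1).

Now H_k = ker ∂_k / im ∂_{k+1}, so:

  H_0: rank C_0 − rank ∂_1 = 7 − 6 = 1, and the invariant factors of ∂_1 are all 1, so H_0 = Z.
  H_1: rank ker ∂_1 − rank ∂_2 = (8 − 6) − 1 = 1, and the invariant factors of ∂_2 are all 1, so H_1 = Z.
  H_2: rank ker ∂_2 − rank ∂_3 = (1 − 1) − 0 = 0, and there is no ∂_3, so H_2 = 0.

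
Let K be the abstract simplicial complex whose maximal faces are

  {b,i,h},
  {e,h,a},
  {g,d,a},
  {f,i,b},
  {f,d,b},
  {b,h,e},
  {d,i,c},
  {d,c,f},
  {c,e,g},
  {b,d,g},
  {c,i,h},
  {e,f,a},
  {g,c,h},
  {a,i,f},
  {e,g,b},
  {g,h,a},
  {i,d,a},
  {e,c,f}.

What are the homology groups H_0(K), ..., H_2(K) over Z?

Take the total order a < b < c < d < e < f < g < h < i on the vertex set. Then K (dimension 2) consists of the simplices:

  0-simplices (9): a, b, c, d, e, f, g, h, i
  1-simplices (27): ad, ae, af, ag, ah, ai, bd, be, bf, bg, bh, bi, cd, ce, cf, cg, ch, ci, df, dg, di, ef, eg, eh, fi, gh, hi
  2-simplices (18): adg, adi, aef, aeh, afi, agh, bdf, bdg, beg, beh, bfi, bhi, cdf, cdi, cef, ceg, cgh, chi

giving chain groups C_0 ≅ Z^9, C_1 ≅ Z^27, C_2 ≅ Z^18.

∂_1: C_1 → C_0 maps an edge to its endpoints' difference, ∂[p,q] = q − p. For instance
  ∂ci = i − c.
This gives a 9×27 integer matrix of rank 8; reducing to Smith normal form yields diagonal entries (1,1,1,1,1,1,1,1).

The boundary map ∂_2: C_2 → C_1 maps a triangle to the signed sum of its edges. For instance
  ∂adi = di − ai + ad,
  ∂adg = dg − ag + ad.
This gives a 27×18 integer matrix of rank 18; reducing to Smith normal form yields diagonal entries (1,1,1,1,1,1,1,1,1,1,1,1,1,1,1,1,1,2).

Computing H_k = (kernel of ∂_k) / (image of ∂_{k+1}):

  H_0: rank C_0 − rank ∂_1 = 9 − 8 = 1, and the invariant factors of ∂_1 are all 1, so H_0 ≅ Z.
  H_1: rank ker ∂_1 − rank ∂_2 = (27 − 8) − 18 = 1, and ∂_2 has invariant factor 2 > 1, so H_1 ≅ Z ⊕ Z/2.
  H_2: rank ker ∂_2 − rank ∂_3 = (18 − 18) − 0 = 0, and there is no ∂_3, so H_2 ≅ 0.

As a check, the Euler characteristic is 9 − 27 + 18 = 0, which agrees with 1 − 1 + 0 = 0.
(K is a triangulation of the Klein bottle.)

H_0 ≅ Z,  H_1 ≅ Z ⊕ Z/2,  H_2 = 0.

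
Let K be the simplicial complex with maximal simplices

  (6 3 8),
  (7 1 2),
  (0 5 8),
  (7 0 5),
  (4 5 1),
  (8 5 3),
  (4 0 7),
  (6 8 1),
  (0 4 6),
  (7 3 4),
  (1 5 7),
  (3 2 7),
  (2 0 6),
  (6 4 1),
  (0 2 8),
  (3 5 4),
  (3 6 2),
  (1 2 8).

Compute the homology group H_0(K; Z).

H_0 ≅ Z.

K has 9 vertices, 27 edges, 18 triangles.
rank ∂_0 = 0, rank ∂_1 = 8 ⇒ b_0 = 9 − 0 − 8 = 1; all invariant factors of ∂_1 are 1 so no torsion. So H_0 = Z.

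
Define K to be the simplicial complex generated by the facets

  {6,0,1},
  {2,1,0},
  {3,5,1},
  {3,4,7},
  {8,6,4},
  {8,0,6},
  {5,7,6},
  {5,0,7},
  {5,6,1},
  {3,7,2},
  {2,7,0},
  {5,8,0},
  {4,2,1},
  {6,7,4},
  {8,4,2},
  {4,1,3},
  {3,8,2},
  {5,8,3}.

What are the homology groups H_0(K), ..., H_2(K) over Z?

K has 9 vertices, 27 edges, 18 triangles.
rank ∂_0 = 0, rank ∂_1 = 8 ⇒ b_0 = 9 − 0 − 8 = 1; all invariant factors of ∂_1 are 1 so no torsion. So H_0 ≅ Z.
rank ∂_1 = 8, rank ∂_2 = 18 ⇒ b_1 = 27 − 8 − 18 = 1; ∂_2 has invariant factor(s) [2] giving torsion. So H_1 ≅ Z ⊕ Z/2.
rank ∂_2 = 18, rank ∂_3 = 0 ⇒ b_2 = 18 − 18 − 0 = 0. So H_2 ≅ 0.

H_0 = Z,  H_1 = Z ⊕ Z/2,  H_2 = 0.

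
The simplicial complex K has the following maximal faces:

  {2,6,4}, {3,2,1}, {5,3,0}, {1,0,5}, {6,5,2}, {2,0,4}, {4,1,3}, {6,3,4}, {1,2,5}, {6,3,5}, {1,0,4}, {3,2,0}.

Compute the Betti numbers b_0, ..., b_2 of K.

b_0 = 1, b_1 = 0, b_2 = 0.

Order the vertices as 0 < 1 < 2 < 3 < 4 < 5 < 6. Listing each simplex with vertices in this order, K has dimension 2 with simplices:

  0-simplices (7): [0], [1], [2], [3], [4], [5], [6]
  1-simplices (18): [0,1], [0,2], [0,3], [0,4], [0,5], [1,2], [1,3], [1,4], [1,5], [2,3], [2,4], [2,5], [2,6], [3,4], [3,5], [3,6], [4,6], [5,6]
  2-simplices (12): [0,1,4], [0,1,5], [0,2,3], [0,2,4], [0,3,5], [1,2,3], [1,2,5], [1,3,4], [2,4,6], [2,5,6], [3,4,6], [3,5,6]

so the chain groups are C_0 ≅ Z^7, C_1 ≅ Z^18, C_2 ≅ Z^12.

∂_1: C_1 → C_0 sends each edge [p,q] (with p < q) to q − p.
As a 7×18 matrix over Z this has rank 6, with invariant factors (1,1,1,1,1,1).

∂_2: C_2 → C_1 acts by ∂[p,q,r] = [q,r] − [p,r] + [p,q]. For instance
  ∂[1,2,3] = [2,3] − [1,3] + [1,2],
  ∂[2,4,6] = [4,6] − [2,6] + [2,4].
This gives a 18×12 integer matrix of rank 12; reducing to Smith normal form yields diagonal entries (1,1,1,1,1,1,1,1,1,1,1,2).

From H_k ≅ ker(∂_k) / im(∂_{k+1}) we obtain:

  H_0: rank C_0 − rank ∂_1 = 7 − 6 = 1, and the invariant factors of ∂_1 are all 1, so H_0 = Z.
  H_1: rank ker ∂_1 − rank ∂_2 = (18 − 6) − 12 = 0, and ∂_2 has invariant factor 2 > 1, so H_1 = Z/2.
  H_2: rank ker ∂_2 − rank ∂_3 = (12 − 12) − 0 = 0, and there is no ∂_3, so H_2 = 0.

As a check, the Euler characteristic is 7 − 18 + 12 = 1, which agrees with 1 − 0 + 0 = 1.
(K is a triangulation of the real projective plane RP^2.)

Hence the Betti numbers are b_0 = 1, b_1 = 0, b_2 = 0.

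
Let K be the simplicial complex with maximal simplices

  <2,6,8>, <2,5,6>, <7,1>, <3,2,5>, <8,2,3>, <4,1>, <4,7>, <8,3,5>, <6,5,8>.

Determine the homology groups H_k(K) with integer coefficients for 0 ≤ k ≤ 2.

H_0 ≅ Z^2,  H_1 ≅ Z,  H_2 ≅ Z.

We work with the vertex ordering 1 < 2 < 3 < 4 < 5 < 6 < 7 < 8. The simplices of K, each written with vertices in increasing order, are:

  0-simplices (8): [1], [2], [3], [4], [5], [6], [7], [8]
  1-simplices (12): [1,4], [1,7], [2,3], [2,5], [2,6], [2,8], [3,5], [3,8], [4,7], [5,6], [5,8], [6,8]
  2-simplices (6): [2,3,5], [2,3,8], [2,5,6], [2,6,8], [3,5,8], [5,6,8]

Hence C_0 ≅ Z^8, C_1 ≅ Z^12, C_2 ≅ Z^6.

∂_1: C_1 → C_0 is given by ∂[p,q] = [q] − [p]. For instance
  ∂[2,3] = [3] − [2].
The 8×12 boundary matrix has rank 6 and Smith normal form diag(1,1,1,1,1,1).

∂_2: C_2 → C_1 sends each 2-simplex [p,q,r] to [q,r] − [p,r] + [p,q]. For instance
  ∂[2,5,6] = [5,6] − [2,6] + [2,5],
  ∂[3,5,8] = [5,8] − [3,8] + [3,5].
The resulting 12×6 matrix has rank 5, and its Smith normal form has invariant factors (1,1,1,1,1).

Computing H_k = (kernel of ∂_k) / (image of ∂_{k+1}):

  H_0: rank C_0 − rank ∂_1 = 8 − 6 = 2, and the invariant factors of ∂_1 are all 1, so H_0 = Z^2.
  H_1: rank ker ∂_1 − rank ∂_2 = (12 − 6) − 5 = 1, and the invariant factors of ∂_2 are all 1, so H_1 = Z.
  H_2: rank ker ∂_2 − rank ∂_3 = (6 − 5) − 0 = 1, and there is no ∂_3, so H_2 = Z.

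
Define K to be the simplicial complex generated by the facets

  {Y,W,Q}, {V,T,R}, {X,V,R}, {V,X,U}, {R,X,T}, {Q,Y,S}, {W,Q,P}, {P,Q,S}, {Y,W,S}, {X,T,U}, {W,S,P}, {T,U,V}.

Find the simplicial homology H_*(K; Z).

H_0 ≅ Z^2,  H_1 = 0,  H_2 ≅ Z^2.

Take the total order P < Q < R < S < T < U < V < W < X < Y on the vertex set. Then K (dimension 2) consists of the simplices:

  0-simplices (10): P, Q, R, S, T, U, V, W, X, Y
  1-simplices (18): PQ, PS, PW, QS, QW, QY, RT, RV, RX, SW, SY, TU, TV, TX, UV, UX, VX, WY
  2-simplices (12): PQS, PQW, PSW, QSY, QWY, RTV, RTX, RVX, SWY, TUV, TUX, UVX

giving chain groups C_0 ≅ Z^10, C_1 ≅ Z^18, C_2 ≅ Z^12.

Boundary ∂_1: C_1 → C_0 sends each edge [p,q] (with p < q) to q − p.
The 10×18 boundary matrix has rank 8 and Smith normal form diag(1,1,1,1,1,1,1,1).

The boundary map ∂_2: C_2 → C_1 acts by ∂[p,q,r] = [q,r] − [p,r] + [p,q]. For instance
  ∂RTV = TV − RV + RT,
  ∂TUX = UX − TX + TU.
The resulting 18×12 matrix has rank 10, and its Smith normal form has invariant factors (1,1,1,1,1,1,1,1,1,1).

Reading off H_k = ker ∂_k / im ∂_{k+1}:

  H_0: rank C_0 − rank ∂_1 = 10 − 8 = 2, and the invariant factors of ∂_1 are all 1, so H_0 ≅ Z^2.
  H_1: rank ker ∂_1 − rank ∂_2 = (18 − 8) − 10 = 0, and the invariant factors of ∂_2 are all 1, so H_1 ≅ 0.
  H_2: rank ker ∂_2 − rank ∂_3 = (12 − 10) − 0 = 2, and there is no ∂_3, so H_2 ≅ Z^2.

As a check, the Euler characteristic is 10 − 18 + 12 = 4, which agrees with 2 − 0 + 2 = 4.
(K is a triangulation of the disjoint union of the 2-sphere S^2 and the 2-sphere S^2.)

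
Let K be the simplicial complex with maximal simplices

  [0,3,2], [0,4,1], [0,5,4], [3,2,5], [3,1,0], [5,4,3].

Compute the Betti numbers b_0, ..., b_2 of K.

b_0 = 1, b_1 = 1, b_2 = 0.

Order the vertices as 0 < 1 < 2 < 3 < 4 < 5. Listing each simplex with vertices in this order, K has dimension 2 with simplices:

  0-simplices (6): [0], [1], [2], [3], [4], [5]
  1-simplices (12): [0,1], [0,2], [0,3], [0,4], [0,5], [1,3], [1,4], [2,3], [2,5], [3,4], [3,5], [4,5]
  2-simplices (6): [0,1,3], [0,1,4], [0,2,3], [0,4,5], [2,3,5], [3,4,5]

so the chain groups are C_0 ≅ Z^6, C_1 ≅ Z^12, C_2 ≅ Z^6.

The boundary map ∂_1: C_1 → C_0 sends each edge [p,q] (with p < q) to q − p. For instance
  ∂[0,5] = [5] − [0].
The 6×12 boundary matrix has rank 5 and Smith normal form diag(1,1,1,1,1).

The boundary map ∂_2: C_2 → C_1 sends each 2-simplex [p,q,r] to [q,r] − [p,r] + [p,q]. For instance
  ∂[0,4,5] = [4,5] − [0,5] + [0,4],
  ∂[3,4,5] = [4,5] − [3,5] + [3,4].
The resulting 12×6 matrix has rank 6, and its Smith normal form has invariant factors (1,1,1,1,1,1).

Now H_k = ker ∂_k / im ∂_{k+1}, so:

  H_0: rank C_0 − rank ∂_1 = 6 − 5 = 1, and the invariant factors of ∂_1 are all 1, so H_0 = Z.
  H_1: rank ker ∂_1 − rank ∂_2 = (12 − 5) − 6 = 1, and the invariant factors of ∂_2 are all 1, so H_1 = Z.
  H_2: rank ker ∂_2 − rank ∂_3 = (6 − 6) − 0 = 0, and there is no ∂_3, so H_2 = 0.

Hence the Betti numbers are b_0 = 1, b_1 = 1, b_2 = 0.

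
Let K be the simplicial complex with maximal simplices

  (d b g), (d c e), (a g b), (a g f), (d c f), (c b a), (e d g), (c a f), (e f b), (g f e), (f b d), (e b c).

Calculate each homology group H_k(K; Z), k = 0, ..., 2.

Fix the vertex order a < b < c < d < e < f < g and write every simplex with vertices in increasing order. Then dim K = 2 and the simplices of K are:

  0-simplices (7): a, b, c, d, e, f, g
  1-simplices (18): ab, ac, af, ag, bc, bd, be, bf, bg, cd, ce, cf, de, df, dg, ef, eg, fg
  2-simplices (12): abc, abg, acf, afg, bce, bdf, bdg, bef, cde, cdf, deg, efg

Hence C_0 ≅ Z^7, C_1 ≅ Z^18, C_2 ≅ Z^12.

The boundary map ∂_1: C_1 → C_0 is given by ∂[p,q] = [q] − [p]. For instance
  ∂ce = e − c.
As a 7×18 matrix over Z this has rank 6, with invariant factors (1,1,1,1,1,1).

Boundary ∂_2: C_2 → C_1 sends each 2-simplex [p,q,r] to [q,r] − [p,r] + [p,q]. For instance
  ∂cdf = df − cf + cd,
  ∂bdf = df − bf + bd.
This gives a 18×12 integer matrix of rank 12; reducing to Smith normal form yields diagonal entries (1,1,1,1,1,1,1,1,1,1,1,2).

From H_k ≅ ker(∂_k) / im(∂_{k+1}) we obtain:

  H_0: rank C_0 − rank ∂_1 = 7 − 6 = 1, and the invariant factors of ∂_1 are all 1, so H_0 ≅ Z.
  H_1: rank ker ∂_1 − rank ∂_2 = (18 − 6) − 12 = 0, and ∂_2 has invariant factor 2 > 1, so H_1 ≅ Z/2Z.
  H_2: rank ker ∂_2 − rank ∂_3 = (12 − 12) − 0 = 0, and there is no ∂_3, so H_2 ≅ 0.

H_0 = Z,  H_1 = Z/2Z,  H_2 = 0.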